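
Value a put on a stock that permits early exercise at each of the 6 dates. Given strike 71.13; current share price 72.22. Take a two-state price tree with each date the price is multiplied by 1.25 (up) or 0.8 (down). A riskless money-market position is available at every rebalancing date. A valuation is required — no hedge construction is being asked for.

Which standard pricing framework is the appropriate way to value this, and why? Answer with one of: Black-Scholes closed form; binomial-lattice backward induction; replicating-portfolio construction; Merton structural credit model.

framework: binomial-lattice backward induction

Key observation: the exercise right at every one of the 6 steps is what matters: each node needs max(71.13 − S, continuation), which only the stepwise tree valuation starting from spot 72.22 delivers.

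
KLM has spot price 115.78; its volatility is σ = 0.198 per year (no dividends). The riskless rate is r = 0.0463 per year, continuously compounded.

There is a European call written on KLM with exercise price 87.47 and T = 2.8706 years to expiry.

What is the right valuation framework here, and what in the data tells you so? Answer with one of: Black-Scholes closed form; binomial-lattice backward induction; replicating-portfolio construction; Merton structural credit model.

framework: Black-Scholes closed form

Key observation: everything needed for the exact continuous-time valuation of the European call on KLM (strike 87.47) is given, and no feature rules the closed form out.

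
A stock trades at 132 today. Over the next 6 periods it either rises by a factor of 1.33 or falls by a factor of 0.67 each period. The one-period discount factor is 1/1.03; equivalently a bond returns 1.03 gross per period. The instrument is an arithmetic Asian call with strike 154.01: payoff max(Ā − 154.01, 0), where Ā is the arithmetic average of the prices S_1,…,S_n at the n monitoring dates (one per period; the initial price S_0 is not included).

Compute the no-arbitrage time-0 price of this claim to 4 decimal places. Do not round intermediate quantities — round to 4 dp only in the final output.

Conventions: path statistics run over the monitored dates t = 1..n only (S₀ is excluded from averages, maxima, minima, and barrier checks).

With p* = (R−d)/(u−d) = 0.5455, sum probability × payoff across the paths and divide by R^6.
Enumerate all 2^6 = 64 price paths (U = up ×1.33, D = down ×0.67); each path with k up-moves has probability p*^k·(1−p*)^(6−k).
DDDDDD: Ā=40.6262, payoff=0.0000, prob=0.008820
UDDDDD: Ā=80.6460, payoff=0.0000, prob=0.010584
DUDDDD: Ā=66.1260, payoff=0.0000, prob=0.010584
UUDDDD: Ā=131.2651, payoff=0.0000, prob=0.012701
DDUDDD: Ā=56.3976, payoff=0.0000, prob=0.010584
UDUDDD: Ā=111.9535, payoff=0.0000, prob=0.012701
DUUDDD: Ā=97.4335, payoff=0.0000, prob=0.012701
UUUDDD: Ā=193.4128, payoff=39.4028, prob=0.015241
DDDUDD: Ā=49.8796, payoff=0.0000, prob=0.010584
UDDUDD: Ā=99.0147, payoff=0.0000, prob=0.012701
DUDUDD: Ā=84.4947, payoff=0.0000, prob=0.012701
UUDUDD: Ā=167.7283, payoff=13.7183, prob=0.015241
DDUUDD: Ā=74.7663, payoff=0.0000, prob=0.012701
UDUUDD: Ā=148.4167, payoff=0.0000, prob=0.015241
DUUUDD: Ā=133.8967, payoff=0.0000, prob=0.015241
UUUUDD: Ā=265.7950, payoff=111.7850, prob=0.018289
DDDDUD: Ā=45.5125, payoff=0.0000, prob=0.010584
UDDDUD: Ā=90.3457, payoff=0.0000, prob=0.012701
DUDDUD: Ā=75.8257, payoff=0.0000, prob=0.012701
UUDDUD: Ā=150.5198, payoff=0.0000, prob=0.015241
DDUDUD: Ā=66.0973, payoff=0.0000, prob=0.012701
UDUDUD: Ā=131.2082, payoff=0.0000, prob=0.015241
DUUDUD: Ā=116.6882, payoff=0.0000, prob=0.015241
UUUDUD: Ā=231.6347, payoff=77.6247, prob=0.018289
DDDUUD: Ā=59.5793, payoff=0.0000, prob=0.012701
UDDUUD: Ā=118.2694, payoff=0.0000, prob=0.015241
DUDUUD: Ā=103.7494, payoff=0.0000, prob=0.015241
UUDUUD: Ā=205.9503, payoff=51.9403, prob=0.018289
DDUUUD: Ā=94.0210, payoff=0.0000, prob=0.015241
UDUUUD: Ā=186.6387, payoff=32.6287, prob=0.018289
DUUUUD: Ā=172.1187, payoff=18.1087, prob=0.018289
UUUUUD: Ā=341.6684, payoff=187.6584, prob=0.021947
DDDDDU: Ā=42.5866, payoff=0.0000, prob=0.010584
UDDDDU: Ā=84.5375, payoff=0.0000, prob=0.012701
DUDDDU: Ā=70.0175, payoff=0.0000, prob=0.012701
UUDDDU: Ā=138.9900, payoff=0.0000, prob=0.015241
DDUDDU: Ā=60.2891, payoff=0.0000, prob=0.012701
UDUDDU: Ā=119.6784, payoff=0.0000, prob=0.015241
DUUDDU: Ā=105.1584, payoff=0.0000, prob=0.015241
UUUDDU: Ā=208.7473, payoff=54.7373, prob=0.018289
DDDUDU: Ā=53.7711, payoff=0.0000, prob=0.012701
UDDUDU: Ā=106.7396, payoff=0.0000, prob=0.015241
DUDUDU: Ā=92.2196, payoff=0.0000, prob=0.015241
UUDUDU: Ā=183.0629, payoff=29.0529, prob=0.018289
DDUUDU: Ā=82.4912, payoff=0.0000, prob=0.015241
UDUUDU: Ā=163.7513, payoff=9.7413, prob=0.018289
DUUUDU: Ā=149.2313, payoff=0.0000, prob=0.018289
UUUUDU: Ā=296.2352, payoff=142.2252, prob=0.021947
DDDDUU: Ā=49.4040, payoff=0.0000, prob=0.012701
UDDDUU: Ā=98.0707, payoff=0.0000, prob=0.015241
DUDDUU: Ā=83.5507, payoff=0.0000, prob=0.015241
UUDDUU: Ā=165.8543, payoff=11.8443, prob=0.018289
DDUDUU: Ā=73.8223, payoff=0.0000, prob=0.015241
UDUDUU: Ā=146.5427, payoff=0.0000, prob=0.018289
DUUDUU: Ā=132.0227, payoff=0.0000, prob=0.018289
UUUDUU: Ā=262.0749, payoff=108.0649, prob=0.021947
DDDUUU: Ā=67.3042, payoff=0.0000, prob=0.015241
UDDUUU: Ā=133.6039, payoff=0.0000, prob=0.018289
DUDUUU: Ā=119.0839, payoff=0.0000, prob=0.018289
UUDUUU: Ā=236.3905, payoff=82.3805, prob=0.021947
DDUUUU: Ā=109.3555, payoff=0.0000, prob=0.018289
UDUUUU: Ā=217.0789, payoff=63.0689, prob=0.021947
DUUUUU: Ā=202.5589, payoff=48.5489, prob=0.021947
UUUUUU: Ā=402.0945, payoff=248.0845, prob=0.026336
Price = Σ prob·payoff / R^6 = 28.481548 / 1.194052 = 23.8528

price = 23.8528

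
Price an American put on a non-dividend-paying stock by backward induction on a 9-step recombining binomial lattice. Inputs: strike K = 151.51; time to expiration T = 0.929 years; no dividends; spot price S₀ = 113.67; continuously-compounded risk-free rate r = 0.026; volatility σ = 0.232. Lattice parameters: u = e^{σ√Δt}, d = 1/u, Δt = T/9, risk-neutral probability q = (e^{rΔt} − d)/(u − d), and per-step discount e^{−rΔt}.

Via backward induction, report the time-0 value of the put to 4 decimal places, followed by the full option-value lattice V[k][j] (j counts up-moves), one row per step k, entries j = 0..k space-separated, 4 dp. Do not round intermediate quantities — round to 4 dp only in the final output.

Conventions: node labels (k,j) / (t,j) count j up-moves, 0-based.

Δt=0.10322, u=1.07739, d=0.92817, q=0.49938, disc=e^(-rΔt)=0.99732
k=9 terminal: V=max(K-S,0) → 93.3928 84.0498 73.2049 60.6166 46.0046 29.0436 9.3559 0.0000 0.0000 0.0000
k=8: j=0 S=62.6147 intr=88.8953 cont=88.4892 V=88.8953[EX]; j=1 S=72.6806 intr=78.8294 cont=78.4233 V=78.8294[EX]; j=2 S=84.3648 intr=67.1452 cont=66.7392 V=67.1452[EX]; j=3 S=97.9272 intr=53.5828 cont=53.1767 V=53.5828[EX]; j=4 S=113.6700 intr=37.8400 cont=37.4339 V=37.8400[EX]; j=5 S=131.9436 intr=19.5664 cont=19.1603 V=19.5664[EX]; j=6 S=153.1548 intr=0.0000 cont=4.6711 V=4.6711[hold]; j=7 S=177.7760 intr=0.0000 cont=0.0000 V=0.0000[hold]; j=8 S=206.3552 intr=0.0000 cont=0.0000 V=0.0000[hold]
k=7: j=0 S=67.4602 intr=84.0498 cont=83.6438 V=84.0498[EX]; j=1 S=78.3051 intr=73.2049 cont=72.7989 V=73.2049[EX]; j=2 S=90.8934 intr=60.6166 cont=60.2105 V=60.6166[EX]; j=3 S=105.5054 intr=46.0046 cont=45.5985 V=46.0046[EX]; j=4 S=122.4664 intr=29.0436 cont=28.6375 V=29.0436[EX]; j=5 S=142.1541 intr=9.3559 cont=12.0954 V=12.0954[hold]; j=6 S=165.0068 intr=0.0000 cont=2.3322 V=2.3322[hold]; j=7 S=191.5333 intr=0.0000 cont=0.0000 V=0.0000[hold]
k=6: j=0 S=72.6806 intr=78.8294 cont=78.4233 V=78.8294[EX]; j=1 S=84.3648 intr=67.1452 cont=66.7392 V=67.1452[EX]; j=2 S=97.9272 intr=53.5828 cont=53.1767 V=53.5828[EX]; j=3 S=113.6700 intr=37.8400 cont=37.4339 V=37.8400[EX]; j=4 S=131.9436 intr=19.5664 cont=20.5248 V=20.5248[hold]; j=5 S=153.1548 intr=0.0000 cont=7.2005 V=7.2005[hold]; j=6 S=177.7760 intr=0.0000 cont=1.1644 V=1.1644[hold]
k=5: j=0 S=78.3051 intr=73.2049 cont=72.7989 V=73.2049[EX]; j=1 S=90.8934 intr=60.6166 cont=60.2105 V=60.6166[EX]; j=2 S=105.5054 intr=46.0046 cont=45.5985 V=46.0046[EX]; j=3 S=122.4664 intr=29.0436 cont=29.1148 V=29.1148[hold]; j=4 S=142.1541 intr=9.3559 cont=13.8336 V=13.8336[hold]; j=5 S=165.0068 intr=0.0000 cont=4.1749 V=4.1749[hold]
k=4: j=0 S=84.3648 intr=67.1452 cont=66.7392 V=67.1452[EX]; j=1 S=97.9272 intr=53.5828 cont=53.1767 V=53.5828[EX]; j=2 S=113.6700 intr=37.8400 cont=37.4694 V=37.8400[EX]; j=3 S=131.9436 intr=19.5664 cont=21.4260 V=21.4260[hold]; j=4 S=153.1548 intr=0.0000 cont=8.9861 V=8.9861[hold]
k=3: j=0 S=90.8934 intr=60.6166 cont=60.2105 V=60.6166[EX]; j=1 S=105.5054 intr=46.0046 cont=45.5985 V=46.0046[EX]; j=2 S=122.4664 intr=29.0436 cont=29.5637 V=29.5637[hold]; j=3 S=142.1541 intr=9.3559 cont=15.1729 V=15.1729[hold]
k=2: j=0 S=97.9272 intr=53.5828 cont=53.1767 V=53.5828[EX]; j=1 S=113.6700 intr=37.8400 cont=37.6930 V=37.8400[EX]; j=2 S=131.9436 intr=19.5664 cont=22.3172 V=22.3172[hold]
k=1: j=0 S=105.5054 intr=46.0046 cont=45.5985 V=46.0046[EX]; j=1 S=122.4664 intr=29.0436 cont=30.0075 V=30.0075[hold]
k=0: j=0 S=113.6700 intr=37.8400 cont=37.9140 V=37.9140[hold]

price = 37.9140
tree:
37.9140
46.0046 30.0075
53.5828 37.8400 22.3172
60.6166 46.0046 29.5637 15.1729
67.1452 53.5828 37.8400 21.4260 8.9861
73.2049 60.6166 46.0046 29.1148 13.8336 4.1749
78.8294 67.1452 53.5828 37.8400 20.5248 7.2005 1.1644
84.0498 73.2049 60.6166 46.0046 29.0436 12.0954 2.3322 0.0000
88.8953 78.8294 67.1452 53.5828 37.8400 19.5664 4.6711 0.0000 0.0000
93.3928 84.0498 73.2049 60.6166 46.0046 29.0436 9.3559 0.0000 0.0000 0.0000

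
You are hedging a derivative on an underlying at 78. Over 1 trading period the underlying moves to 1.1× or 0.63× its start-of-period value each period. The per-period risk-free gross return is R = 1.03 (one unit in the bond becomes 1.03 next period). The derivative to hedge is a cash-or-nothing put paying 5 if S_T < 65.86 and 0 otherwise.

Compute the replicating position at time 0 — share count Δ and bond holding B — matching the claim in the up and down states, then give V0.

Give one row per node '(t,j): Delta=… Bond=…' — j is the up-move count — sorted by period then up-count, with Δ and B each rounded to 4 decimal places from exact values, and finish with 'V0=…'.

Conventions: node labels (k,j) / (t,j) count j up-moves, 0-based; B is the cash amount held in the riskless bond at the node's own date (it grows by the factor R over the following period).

No-arbitrage ⇒ martingale measure with p* = (R−d)/(u−d) = 0.8511.
Terminal payoffs: V(1,0)=5.0000, V(1,1)=0.0000
Node (0,0) S=78.0000: V=(p*·0.0000+(1−p*)·5.0000)/1.03=0.7230; Δ=(0.0000−5.0000)/(85.8000−49.1400)=-0.1364; B=V−Δ·S=11.3613
As a check, the time-0 holding Δ(0,0)·S0 + B(0,0) comes to 0.7230 — exactly V0.

(0,0): Delta=-0.1364 Bond=11.3613
V0=0.7230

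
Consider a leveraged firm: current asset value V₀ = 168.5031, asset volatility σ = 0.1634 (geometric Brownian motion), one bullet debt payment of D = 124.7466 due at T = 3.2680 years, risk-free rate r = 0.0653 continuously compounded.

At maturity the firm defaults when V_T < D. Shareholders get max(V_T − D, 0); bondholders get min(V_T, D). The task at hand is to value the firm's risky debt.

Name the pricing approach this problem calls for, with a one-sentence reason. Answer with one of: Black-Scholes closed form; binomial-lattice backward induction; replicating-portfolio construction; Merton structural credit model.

Key observation: the asked-for credit quantity lives on the firm's capital structure — asset value, asset volatility, debt face 124.7466 — which is the structural model's domain.

framework: Merton structural credit model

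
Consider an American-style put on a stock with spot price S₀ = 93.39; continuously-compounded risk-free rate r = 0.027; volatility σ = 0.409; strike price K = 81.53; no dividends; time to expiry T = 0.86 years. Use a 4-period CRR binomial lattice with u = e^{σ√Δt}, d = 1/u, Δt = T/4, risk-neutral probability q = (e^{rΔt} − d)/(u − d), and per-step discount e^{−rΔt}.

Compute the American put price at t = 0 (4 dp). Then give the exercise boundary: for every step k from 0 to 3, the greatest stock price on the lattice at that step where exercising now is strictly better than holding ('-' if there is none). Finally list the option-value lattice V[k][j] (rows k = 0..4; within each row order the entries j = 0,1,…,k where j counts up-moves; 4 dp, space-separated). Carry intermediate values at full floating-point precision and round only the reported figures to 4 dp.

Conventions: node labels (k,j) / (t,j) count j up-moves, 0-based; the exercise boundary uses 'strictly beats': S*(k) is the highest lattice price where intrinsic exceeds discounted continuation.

price = 7.8803
boundary = - - - 52.8706
tree:
7.8803
12.6050 2.6072
19.4949 4.9292 0.0000
28.6594 9.3192 0.0000 0.0000
37.7927 17.6189 0.0000 0.0000 0.0000

params: Δt=0.21500 u=1.20882 d=0.82725 q=0.46799 e^(-rΔt)=0.99421
t_4 payoffs: 37.7927 17.6189 0.0000 0.0000 0.0000
t_3: node(3,0) S=52.8706 payoff=28.6594 vs cont=28.1875 → 28.6594 [stop]  node(3,1) S=77.2571 payoff=4.2729 vs cont=9.3192 → 9.3192 [wait]  node(3,2) S=112.8918 payoff=0.0000 vs cont=0.0000 → 0.0000 [wait]  node(3,3) S=164.9629 payoff=0.0000 vs cont=0.0000 → 0.0000 [wait]  ⇒ S*(3)=52.8706
t_2: node(2,0) S=63.9111 payoff=17.6189 vs cont=19.4949 → 19.4949 [wait]  node(2,1) S=93.3900 payoff=0.0000 vs cont=4.9292 → 4.9292 [wait]  node(2,2) S=136.4660 payoff=0.0000 vs cont=0.0000 → 0.0000 [wait]  ⇒ S*(2)=-
t_1: node(1,0) S=77.2571 payoff=4.2729 vs cont=12.6050 → 12.6050 [wait]  node(1,1) S=112.8918 payoff=0.0000 vs cont=2.6072 → 2.6072 [wait]  ⇒ S*(1)=-
t_0: node(0,0) S=93.3900 payoff=0.0000 vs cont=7.8803 → 7.8803 [wait]  ⇒ S*(0)=-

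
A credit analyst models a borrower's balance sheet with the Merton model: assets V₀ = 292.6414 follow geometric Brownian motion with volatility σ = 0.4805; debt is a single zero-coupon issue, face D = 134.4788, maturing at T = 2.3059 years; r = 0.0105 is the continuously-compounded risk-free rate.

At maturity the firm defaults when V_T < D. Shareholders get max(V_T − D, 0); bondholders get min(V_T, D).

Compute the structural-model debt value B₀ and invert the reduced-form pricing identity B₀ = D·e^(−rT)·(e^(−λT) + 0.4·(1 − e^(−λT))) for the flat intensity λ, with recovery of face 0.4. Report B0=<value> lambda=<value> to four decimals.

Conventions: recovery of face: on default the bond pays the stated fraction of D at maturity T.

Work the structural quantities from V₀ = 292.6414 against face 134.4788:
d₁ = [ln(V₀/D) + (r + σ²/2)T] / (σ√T)
   = [ln(292.6414/134.4788) + (0.0105 + 0.5·0.4805²)·2.3059] / (0.4805·√2.3059)
   = [0.777541 + 0.290405] / 0.729648 = 1.463646
d₂ = d₁ − σ√T = 1.463646 − 0.729648 = 0.733997
N(d₁) = 0.928355,  N(d₂) = 0.768525,  e^(−rT) = 0.976079
E₀ = V₀·N(d₁) − D·e^(−rT)·N(d₂)
   = 292.6414·0.928355 − 134.4788·0.976079·0.768525 = 170.796961
B₀ = V₀ − E₀ = 292.6414 − 170.796961 = 121.844439
e^(−λT) = (B₀·e^(rT)/D − 0.4)/(1 − 0.4) = (121.8444·1.024507/134.4788 − 0.4)/0.6 = 0.88042346
λ = −ln(0.88042346)/2.3059 = 0.055229

B0=121.8444 lambda=0.0552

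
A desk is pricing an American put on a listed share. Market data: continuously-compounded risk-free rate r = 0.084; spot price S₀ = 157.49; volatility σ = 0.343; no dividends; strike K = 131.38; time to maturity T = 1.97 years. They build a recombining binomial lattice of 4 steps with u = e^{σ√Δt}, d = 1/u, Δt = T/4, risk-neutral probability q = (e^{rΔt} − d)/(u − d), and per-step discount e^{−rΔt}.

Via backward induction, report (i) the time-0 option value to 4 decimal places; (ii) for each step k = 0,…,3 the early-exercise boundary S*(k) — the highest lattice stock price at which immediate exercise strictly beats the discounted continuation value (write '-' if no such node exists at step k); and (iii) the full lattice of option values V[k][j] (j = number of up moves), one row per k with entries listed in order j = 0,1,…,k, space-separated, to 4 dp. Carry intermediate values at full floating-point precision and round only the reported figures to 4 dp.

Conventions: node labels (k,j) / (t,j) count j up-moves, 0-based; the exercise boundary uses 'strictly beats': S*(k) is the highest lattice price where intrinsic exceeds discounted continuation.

Δt=0.49250, u=1.27215, d=0.78607, q=0.52700, disc=e^(-rΔt)=0.95947
k=4 terminal: V=max(K-S,0) → 71.2496 34.0664 0.0000 0.0000 0.0000
k=3: j=0 S=76.4951 intr=54.8849 cont=49.5606 V=54.8849[EX]; j=1 S=123.7979 intr=7.5821 cont=15.4603 V=15.4603[hold]; j=2 S=200.3516 intr=0.0000 cont=0.0000 V=0.0000[hold]; j=3 S=324.2443 intr=0.0000 cont=0.0000 V=0.0000[hold]  S*(3)=76.4951
k=2: j=0 S=97.3136 intr=34.0664 cont=32.7257 V=34.0664[EX]; j=1 S=157.4900 intr=0.0000 cont=7.0163 V=7.0163[hold]; j=2 S=254.8781 intr=0.0000 cont=0.0000 V=0.0000[hold]  S*(2)=97.3136
k=1: j=0 S=123.7979 intr=7.5821 cont=19.0080 V=19.0080[hold]; j=1 S=200.3516 intr=0.0000 cont=3.1842 V=3.1842[hold]  S*(1)=-
k=0: j=0 S=157.4900 intr=0.0000 cont=10.2364 V=10.2364[hold]  S*(0)=-

price = 10.2364
boundary = - - 97.3136 76.4951
tree:
10.2364
19.0080 3.1842
34.0664 7.0163 0.0000
54.8849 15.4603 0.0000 0.0000
71.2496 34.0664 0.0000 0.0000 0.0000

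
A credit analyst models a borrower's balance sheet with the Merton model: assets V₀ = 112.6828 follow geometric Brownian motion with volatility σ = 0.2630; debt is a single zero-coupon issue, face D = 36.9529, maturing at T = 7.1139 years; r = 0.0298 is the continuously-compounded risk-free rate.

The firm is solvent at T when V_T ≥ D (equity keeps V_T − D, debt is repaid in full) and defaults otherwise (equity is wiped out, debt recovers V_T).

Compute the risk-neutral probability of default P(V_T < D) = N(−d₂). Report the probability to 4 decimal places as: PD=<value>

Work the structural quantities from V₀ = 112.6828 against face 36.9529:
d₁ = [ln(V₀/D) + (r + σ²/2)T] / (σ√T)
   = [ln(112.6828/36.9529) + (0.0298 + 0.5·0.2630²)·7.1139] / (0.2630·√7.1139)
   = [1.114933 + 0.458025] / 0.701471 = 2.242371
d₂ = d₁ − σ√T = 2.242371 − 0.701471 = 1.540900
risk-neutral PD = N(−d₂) = N(-1.540900) = 0.061671

PD=0.0617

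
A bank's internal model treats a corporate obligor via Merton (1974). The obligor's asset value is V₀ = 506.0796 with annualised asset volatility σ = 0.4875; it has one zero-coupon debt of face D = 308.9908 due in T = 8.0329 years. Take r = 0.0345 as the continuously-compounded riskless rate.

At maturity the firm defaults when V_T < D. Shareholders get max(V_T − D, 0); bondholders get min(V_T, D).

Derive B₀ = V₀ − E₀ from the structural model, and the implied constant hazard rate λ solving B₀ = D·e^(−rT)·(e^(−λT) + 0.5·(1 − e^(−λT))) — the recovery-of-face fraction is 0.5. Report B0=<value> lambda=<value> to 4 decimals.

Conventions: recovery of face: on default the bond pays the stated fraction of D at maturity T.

Apply the equity-as-call identities (strike 308.9908, horizon 8.0329 years):
d₁ = [ln(V₀/D) + (r + σ²/2)T] / (σ√T)
   = [ln(506.0796/308.9908) + (0.0345 + 0.5·0.4875²)·8.0329] / (0.4875·√8.0329)
   = [0.493382 + 1.231669] / 1.381691 = 1.248508
d₂ = d₁ − σ√T = 1.248508 − 1.381691 = -0.133182
N(d₁) = 0.894077,  N(d₂) = 0.447025,  e^(−rT) = 0.757952
E₀ = V₀·N(d₁) − D·e^(−rT)·N(d₂)
   = 506.0796·0.894077 − 308.9908·0.757952·0.447025 = 347.781123
B₀ = V₀ − E₀ = 506.0796 − 347.781123 = 158.298477
e^(−λT) = (B₀·e^(rT)/D − 0.5)/(1 − 0.5) = (158.2985·1.319345/308.9908 − 0.5)/0.5 = 0.35182187
λ = −ln(0.35182187)/8.0329 = 0.130044

B0=158.2985 lambda=0.1300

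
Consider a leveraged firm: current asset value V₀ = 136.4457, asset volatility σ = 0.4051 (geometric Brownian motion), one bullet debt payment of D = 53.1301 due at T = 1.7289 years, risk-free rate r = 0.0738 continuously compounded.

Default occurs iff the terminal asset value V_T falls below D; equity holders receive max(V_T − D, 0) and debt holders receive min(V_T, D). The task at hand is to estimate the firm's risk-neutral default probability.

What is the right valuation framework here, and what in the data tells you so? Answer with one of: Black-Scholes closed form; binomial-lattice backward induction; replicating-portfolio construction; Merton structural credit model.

framework: Merton structural credit model

Key observation: the question is about default risk generated by asset-value dynamics against a debt face of 53.1301 — the structural framework prices exactly that.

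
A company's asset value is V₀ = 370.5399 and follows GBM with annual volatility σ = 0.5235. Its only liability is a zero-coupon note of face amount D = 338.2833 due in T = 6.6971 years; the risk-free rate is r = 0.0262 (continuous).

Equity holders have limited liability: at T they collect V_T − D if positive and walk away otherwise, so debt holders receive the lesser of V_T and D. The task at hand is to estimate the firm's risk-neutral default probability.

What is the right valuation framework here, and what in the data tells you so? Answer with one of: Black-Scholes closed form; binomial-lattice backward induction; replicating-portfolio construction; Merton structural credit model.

framework: Merton structural credit model

Key observation: a levered firm with one bullet debt due at 6.6971 years is the canonical structural-credit setup: equity is a call on the firm's assets struck at the face value.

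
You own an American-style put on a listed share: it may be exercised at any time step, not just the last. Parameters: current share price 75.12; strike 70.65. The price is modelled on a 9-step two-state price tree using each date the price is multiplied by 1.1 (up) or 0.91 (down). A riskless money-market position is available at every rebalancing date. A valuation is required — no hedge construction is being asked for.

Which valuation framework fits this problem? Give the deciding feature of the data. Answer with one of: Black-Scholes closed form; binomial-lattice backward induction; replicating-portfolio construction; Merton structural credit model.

framework: binomial-lattice backward induction

Key observation: the put (strike 70.65 on spot 75.12) is American-style on a 9-step discrete price model, so the early-exercise decision at every node requires stepwise backward valuation — a closed form cannot price the exercise right.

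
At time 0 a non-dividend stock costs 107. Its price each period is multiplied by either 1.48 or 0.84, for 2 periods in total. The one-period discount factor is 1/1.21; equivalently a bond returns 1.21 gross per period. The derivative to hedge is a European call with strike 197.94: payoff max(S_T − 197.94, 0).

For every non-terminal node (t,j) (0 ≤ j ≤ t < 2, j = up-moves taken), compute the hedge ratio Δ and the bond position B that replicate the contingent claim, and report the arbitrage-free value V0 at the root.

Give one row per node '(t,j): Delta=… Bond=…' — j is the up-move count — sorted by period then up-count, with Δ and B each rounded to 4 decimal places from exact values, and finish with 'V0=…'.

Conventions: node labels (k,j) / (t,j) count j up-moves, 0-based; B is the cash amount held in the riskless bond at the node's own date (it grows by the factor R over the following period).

Risk-neutral probability p* = (R−d)/(u−d) = (1.21−0.84)/(1.48−0.84) = 0.5781.
At maturity the claim pays: V(2,0)=0.0000, V(2,1)=0.0000, V(2,2)=36.4328
Node (1,0) S=89.8800: V=(p*·0.0000+(1−p*)·0.0000)/1.21=0.0000; Δ=(0.0000−0.0000)/(133.0224−75.4992)=0.0000; B=V−Δ·S=0.0000
Node (1,1) S=158.3600: V=(p*·36.4328+(1−p*)·0.0000)/1.21=17.4072; Δ=(36.4328−0.0000)/(234.3728−133.0224)=0.3595; B=V−Δ·S=-39.5190
Node (0,0) S=107.0000: V=(p*·17.4072+(1−p*)·0.0000)/1.21=8.3170; Δ=(17.4072−0.0000)/(158.3600−89.8800)=0.2542; B=V−Δ·S=-18.8818
As a check, the time-0 holding Δ(0,0)·S0 + B(0,0) comes to 8.3170 — exactly V0.

(0,0): Delta=0.2542 Bond=-18.8818
(1,0): Delta=0.0000 Bond=0.0000
(1,1): Delta=0.3595 Bond=-39.5190
V0=8.3170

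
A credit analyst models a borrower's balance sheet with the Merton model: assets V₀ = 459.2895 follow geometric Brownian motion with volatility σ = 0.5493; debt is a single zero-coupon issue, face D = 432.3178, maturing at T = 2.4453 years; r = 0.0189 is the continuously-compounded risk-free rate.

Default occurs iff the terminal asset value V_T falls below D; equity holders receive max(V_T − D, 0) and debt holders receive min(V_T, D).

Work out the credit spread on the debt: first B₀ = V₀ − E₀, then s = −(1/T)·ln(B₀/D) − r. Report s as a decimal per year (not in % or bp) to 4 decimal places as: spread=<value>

Work the structural quantities from V₀ = 459.2895 against face 432.3178:
d₁ = [ln(V₀/D) + (r + σ²/2)T] / (σ√T)
   = [ln(459.2895/432.3178) + (0.0189 + 0.5·0.5493²)·2.4453] / (0.5493·√2.4453)
   = [0.060520 + 0.415127] / 0.858965 = 0.553744
d₂ = d₁ − σ√T = 0.553744 − 0.858965 = -0.305222
N(d₁) = 0.710123,  N(d₂) = 0.380099,  e^(−rT) = 0.954836
E₀ = V₀·N(d₁) − D·e^(−rT)·N(d₂)
   = 459.2895·0.710123 − 432.3178·0.954836·0.380099 = 169.250144
B₀ = V₀ − E₀ = 459.2895 − 169.250144 = 290.039356
spread = −(1/T)·ln(B₀/D) − r = −(1/2.4453)·ln(290.039356/432.3178) − 0.0189 = 0.14432919

spread=0.1443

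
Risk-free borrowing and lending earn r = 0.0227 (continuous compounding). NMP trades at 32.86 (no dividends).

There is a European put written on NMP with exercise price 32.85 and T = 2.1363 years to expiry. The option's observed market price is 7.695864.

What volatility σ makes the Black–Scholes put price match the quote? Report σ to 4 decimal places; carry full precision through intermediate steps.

At σ = 0.4607 the Black–Scholes value reproduces the quote:
σ√T = 0.4607·√2.1363 = 0.673363
d₁ = (ln(S/K) + (r+σ²/2)T) / (σ√T) = (ln(32.86/32.85) + (0.0227+0.4607²/2)·2.1363) / 0.673363 = (0.000304 + 0.275203) / 0.673363 = 0.409151
d₂ = d₁ − σ√T = 0.409151 − 0.673363 = -0.264212
e^{−rT} = 0.952663
N(−d₁) = 0.341214,  N(−d₂) = 0.604192
V = K·e^{−rT}·N(−d₂) − S·N(−d₁) = 18.908168 − 11.212304 = 7.695864 (equal to the quote); since ∂V/∂σ > 0 for all σ, the implied volatility is unique

sigma = 0.4607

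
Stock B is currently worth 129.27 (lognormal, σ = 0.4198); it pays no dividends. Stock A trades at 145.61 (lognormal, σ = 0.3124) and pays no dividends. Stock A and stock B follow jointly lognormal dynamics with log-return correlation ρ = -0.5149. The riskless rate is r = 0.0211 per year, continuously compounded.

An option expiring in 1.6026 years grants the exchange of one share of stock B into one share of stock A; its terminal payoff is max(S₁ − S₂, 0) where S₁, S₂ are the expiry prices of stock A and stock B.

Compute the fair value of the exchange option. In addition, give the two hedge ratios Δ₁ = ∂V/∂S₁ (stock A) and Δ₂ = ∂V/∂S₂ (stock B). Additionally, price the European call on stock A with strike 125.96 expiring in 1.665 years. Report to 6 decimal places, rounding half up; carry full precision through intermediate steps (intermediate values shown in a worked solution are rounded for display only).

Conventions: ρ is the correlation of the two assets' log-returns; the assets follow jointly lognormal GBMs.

σ_eff = √(σ₁² + σ₂² − 2ρσ₁σ₂) = √(0.3124² + 0.4198² − 2·-0.5149·0.3124·0.4198) = 0.639437
d₁ = (ln(S₁/S₂) + (q₂ − q₁ + σ_eff²/2)T) / (σ_eff√T) = (ln(145.61/129.27) + (0.0 − 0.0 + 0.204440)·1.6026) / 0.809488 = 0.551786
d₂ = d₁ − σ_eff√T = 0.551786 − 0.809488 = -0.257702
N(d₁) = 0.709452,  N(d₂) = 0.398318
V = S₁·e^{−q₁T}·N(d₁) − S₂·e^{−q₂T}·N(d₂) = 103.303364 − 51.490629 = 51.812735
Δ₁ = e^{−q₁T}·N(d₁) = 0.709452;  Δ₂ = −e^{−q₂T}·N(d₂) = -0.398318
[vanilla: stock A call K=125.96]
σ√T = 0.3124·√1.665 = 0.403105
d₁ = (ln(S/K) + (r+σ²/2)T) / (σ√T) = (ln(145.61/125.96) + (0.0211+0.3124²/2)·1.665) / 0.403105 = (0.144967 + 0.116378) / 0.403105 = 0.648332
d₂ = d₁ − σ√T = 0.648332 − 0.403105 = 0.245227
e^{−rT} = 0.965478
N(d₁) = 0.741615,  N(d₂) = 0.596860
price = S·N(d₁) − K·e^{−rT}·N(d₂) = 107.986528 − 72.585085 = 35.401443

exchange price = 51.812735
Δ1 = 0.709452
Δ2 = -0.398318
price(stock A call K=125.96) = 35.401443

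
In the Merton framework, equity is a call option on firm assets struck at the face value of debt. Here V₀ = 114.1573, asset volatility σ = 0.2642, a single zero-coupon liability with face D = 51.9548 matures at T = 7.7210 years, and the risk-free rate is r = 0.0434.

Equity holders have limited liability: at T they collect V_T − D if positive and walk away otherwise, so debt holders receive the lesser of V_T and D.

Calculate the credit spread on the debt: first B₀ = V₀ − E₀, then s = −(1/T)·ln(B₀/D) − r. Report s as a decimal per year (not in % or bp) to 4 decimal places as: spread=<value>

Work the structural quantities from V₀ = 114.1573 against face 51.9548:
d₁ = [ln(V₀/D) + (r + σ²/2)T] / (σ√T)
   = [ln(114.1573/51.9548) + (0.0434 + 0.5·0.2642²)·7.7210] / (0.2642·√7.7210)
   = [0.787203 + 0.604561] / 0.734124 = 1.895815
d₂ = d₁ − σ√T = 1.895815 − 0.734124 = 1.161691
N(d₁) = 0.971008,  N(d₂) = 0.877319,  e^(−rT) = 0.715273
E₀ = V₀·N(d₁) − D·e^(−rT)·N(d₂)
   = 114.1573·0.971008 − 51.9548·0.715273·0.877319 = 78.244808
B₀ = V₀ − E₀ = 114.1573 − 78.244808 = 35.912492
spread = −(1/T)·ln(B₀/D) − r = −(1/7.7210)·ln(35.912492/51.9548) − 0.0434 = 0.00442916

spread=0.0044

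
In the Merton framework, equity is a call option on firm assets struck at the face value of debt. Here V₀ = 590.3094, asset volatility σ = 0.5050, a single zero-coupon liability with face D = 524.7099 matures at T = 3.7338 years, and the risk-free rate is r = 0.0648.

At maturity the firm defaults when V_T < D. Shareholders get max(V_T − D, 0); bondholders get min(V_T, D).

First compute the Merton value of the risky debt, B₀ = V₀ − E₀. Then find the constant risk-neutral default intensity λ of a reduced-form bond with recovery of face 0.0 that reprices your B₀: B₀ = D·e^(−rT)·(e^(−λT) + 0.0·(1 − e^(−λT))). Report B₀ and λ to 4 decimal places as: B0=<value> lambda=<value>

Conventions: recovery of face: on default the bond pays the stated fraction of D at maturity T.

B0=302.0300 lambda=0.0831

Work the structural quantities from V₀ = 590.3094 against face 524.7099:
d₁ = [ln(V₀/D) + (r + σ²/2)T] / (σ√T)
   = [ln(590.3094/524.7099) + (0.0648 + 0.5·0.5050²)·3.7338] / (0.5050·√3.7338)
   = [0.117801 + 0.718056] / 0.975814 = 0.856575
d₂ = d₁ − σ√T = 0.856575 − 0.975814 = -0.119239
N(d₁) = 0.804160,  N(d₂) = 0.452543,  e^(−rT) = 0.785095
E₀ = V₀·N(d₁) − D·e^(−rT)·N(d₂)
   = 590.3094·0.804160 − 524.7099·0.785095·0.452543 = 288.279368
B₀ = V₀ − E₀ = 590.3094 − 288.279368 = 302.030032
e^(−λT) = (B₀·e^(rT)/D − 0)/(1 − 0) = (302.0300·1.273731/524.7099 − 0)/1 = 0.73317640
λ = −ln(0.73317640)/3.7338 = 0.083124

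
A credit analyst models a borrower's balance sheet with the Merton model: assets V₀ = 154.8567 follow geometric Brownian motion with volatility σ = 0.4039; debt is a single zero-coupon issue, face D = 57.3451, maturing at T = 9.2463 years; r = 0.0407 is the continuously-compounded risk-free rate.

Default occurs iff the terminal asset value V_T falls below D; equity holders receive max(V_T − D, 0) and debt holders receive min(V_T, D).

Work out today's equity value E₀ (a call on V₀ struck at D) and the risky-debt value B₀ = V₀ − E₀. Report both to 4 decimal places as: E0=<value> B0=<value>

E0=121.1397 B0=33.7170

With assets at 154.8567 and a single debt payment of 57.3451 at 9.2463 years:
d₁ = [ln(V₀/D) + (r + σ²/2)T] / (σ√T)
   = [ln(154.8567/57.3451) + (0.0407 + 0.5·0.4039²)·9.2463] / (0.4039·√9.2463)
   = [0.993413 + 1.130523] / 1.228168 = 1.729353
d₂ = d₁ − σ√T = 1.729353 − 1.228168 = 0.501184
N(d₁) = 0.958127,  N(d₂) = 0.691879,  e^(−rT) = 0.686380
E₀ = V₀·N(d₁) − D·e^(−rT)·N(d₂)
   = 154.8567·0.958127 − 57.3451·0.686380·0.691879 = 121.139663
B₀ = V₀ − E₀ = 154.8567 − 121.139663 = 33.717037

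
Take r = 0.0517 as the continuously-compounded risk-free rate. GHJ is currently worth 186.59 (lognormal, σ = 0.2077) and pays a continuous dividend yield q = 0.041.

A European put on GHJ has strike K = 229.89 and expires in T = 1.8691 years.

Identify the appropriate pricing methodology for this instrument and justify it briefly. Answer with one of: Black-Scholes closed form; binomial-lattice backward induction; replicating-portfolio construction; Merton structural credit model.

framework: Black-Scholes closed form

Key observation: the strike-229.89 put on GHJ is European-exercise on a continuously-modelled lognormal underlying, so its value is a single closed-form evaluation.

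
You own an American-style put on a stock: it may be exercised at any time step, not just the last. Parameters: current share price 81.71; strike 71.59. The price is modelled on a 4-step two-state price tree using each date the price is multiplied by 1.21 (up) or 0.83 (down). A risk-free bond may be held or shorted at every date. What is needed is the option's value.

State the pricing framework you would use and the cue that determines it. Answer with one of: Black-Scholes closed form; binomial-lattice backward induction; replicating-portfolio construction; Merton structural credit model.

Key observation: an American put (K = 71.59, S₀ = 81.71) on a 4-date tree has no closed form — the optimal stopping decision is embedded and must be resolved recursively from expiry.

framework: binomial-lattice backward induction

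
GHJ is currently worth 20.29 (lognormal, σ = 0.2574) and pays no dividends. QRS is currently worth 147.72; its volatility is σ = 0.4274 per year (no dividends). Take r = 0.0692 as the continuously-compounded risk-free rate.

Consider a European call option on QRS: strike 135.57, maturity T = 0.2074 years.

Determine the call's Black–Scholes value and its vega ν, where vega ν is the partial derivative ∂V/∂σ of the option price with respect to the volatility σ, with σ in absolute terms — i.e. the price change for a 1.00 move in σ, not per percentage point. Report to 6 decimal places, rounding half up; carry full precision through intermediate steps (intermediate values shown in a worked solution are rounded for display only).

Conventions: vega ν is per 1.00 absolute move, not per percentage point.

price = 19.355289
ν = 22.254463

σ√T = 0.4274·√0.2074 = 0.194643
d₁ = (ln(S/K) + (r+σ²/2)T) / (σ√T) = (ln(147.72/135.57) + (0.0692+0.4274²/2)·0.2074) / 0.194643 = (0.085830 + 0.033295) / 0.194643 = 0.612020
d₂ = d₁ − σ√T = 0.612020 − 0.194643 = 0.417377
e^{−rT} = 0.985750
N(d₁) = 0.729738,  N(d₂) = 0.661799
Call price V = S·N(d₁) − K·e^{−rT}·N(d₂) = 107.796878 − 88.441589 = 19.355289
φ(d₁) = (1/√(2π))·e^{−d₁²/2} = 0.330806
ν = S·φ(d₁)·√T = 22.254463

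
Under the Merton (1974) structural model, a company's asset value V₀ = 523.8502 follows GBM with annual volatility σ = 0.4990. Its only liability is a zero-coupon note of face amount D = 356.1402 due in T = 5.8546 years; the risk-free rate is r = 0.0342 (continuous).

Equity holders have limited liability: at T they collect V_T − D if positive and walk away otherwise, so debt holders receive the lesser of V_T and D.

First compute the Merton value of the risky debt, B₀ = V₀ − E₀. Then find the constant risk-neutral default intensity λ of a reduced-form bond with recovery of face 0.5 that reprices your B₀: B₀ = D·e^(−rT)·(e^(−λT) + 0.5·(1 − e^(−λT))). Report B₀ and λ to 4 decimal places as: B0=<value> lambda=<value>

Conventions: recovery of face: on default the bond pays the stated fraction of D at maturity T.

B0=204.3530 lambda=0.1557

Apply the equity-as-call identities (strike 356.1402, horizon 5.8546 years):
d₁ = [ln(V₀/D) + (r + σ²/2)T] / (σ√T)
   = [ln(523.8502/356.1402) + (0.0342 + 0.5·0.4990²)·5.8546] / (0.4990·√5.8546)
   = [0.385881 + 0.929128] / 1.207394 = 1.089130
d₂ = d₁ − σ√T = 1.089130 − 1.207394 = -0.118265
N(d₁) = 0.861952,  N(d₂) = 0.452929,  e^(−rT) = 0.818545
E₀ = V₀·N(d₁) − D·e^(−rT)·N(d₂)
   = 523.8502·0.861952 − 356.1402·0.818545·0.452929 = 319.497208
B₀ = V₀ − E₀ = 523.8502 − 319.497208 = 204.352992
e^(−λT) = (B₀·e^(rT)/D − 0.5)/(1 − 0.5) = (204.3530·1.221680/356.1402 − 0.5)/0.5 = 0.40199878
λ = −ln(0.40199878)/5.8546 = 0.155656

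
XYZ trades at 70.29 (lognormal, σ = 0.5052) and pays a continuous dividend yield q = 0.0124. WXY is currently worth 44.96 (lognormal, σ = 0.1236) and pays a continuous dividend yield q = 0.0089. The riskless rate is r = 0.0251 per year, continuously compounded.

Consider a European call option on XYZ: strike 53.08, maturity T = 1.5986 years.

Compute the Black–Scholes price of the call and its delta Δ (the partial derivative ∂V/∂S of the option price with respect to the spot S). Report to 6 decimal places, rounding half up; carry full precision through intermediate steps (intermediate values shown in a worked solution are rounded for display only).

σ√T = 0.5052·√1.5986 = 0.638753
d₁ = (ln(S/K) + (r−q+σ²/2)T) / (σ√T) = (ln(70.29/53.08) + (0.0251−0.0124+0.5052²/2)·1.5986) / 0.638753 = (0.280829 + 0.224305) / 0.638753 = 0.790813
d₂ = d₁ − σ√T = 0.790813 − 0.638753 = 0.152060
e^{−rT} = 0.960669
e^{−qT} = 0.980373
N(d₁) = 0.785473,  N(d₂) = 0.560430
Call price V = S·e^{−qT}·N(d₁) − K·e^{−rT}·N(d₂) = 54.127278 − 28.577636 = 25.549641
Δ = e^{−qT}·N(d₁) = 0.770057

price = 25.549641
Δ = 0.770057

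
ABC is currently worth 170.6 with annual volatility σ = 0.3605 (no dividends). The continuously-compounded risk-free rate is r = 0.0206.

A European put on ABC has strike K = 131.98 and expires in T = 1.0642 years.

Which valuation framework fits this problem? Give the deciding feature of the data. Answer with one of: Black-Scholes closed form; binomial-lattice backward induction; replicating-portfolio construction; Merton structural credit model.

Key observation: a European claim on ABC (strike 131.98) — a lognormal (GBM) underlying with constant rate and volatility — has an exact closed-form value; no lattice or capital structure is involved.

framework: Black-Scholes closed form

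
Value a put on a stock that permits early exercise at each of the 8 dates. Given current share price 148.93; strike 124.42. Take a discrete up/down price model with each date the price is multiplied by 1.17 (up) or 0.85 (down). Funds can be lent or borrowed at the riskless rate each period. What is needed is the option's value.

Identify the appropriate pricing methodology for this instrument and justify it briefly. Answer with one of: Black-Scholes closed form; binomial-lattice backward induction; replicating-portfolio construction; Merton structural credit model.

Key observation: with exercise allowed before expiry on a discrete up/down model (8 steps from spot 148.93), the strike-124.42 put's value must be rolled back through the tree testing early exercise at each node.

framework: binomial-lattice backward induction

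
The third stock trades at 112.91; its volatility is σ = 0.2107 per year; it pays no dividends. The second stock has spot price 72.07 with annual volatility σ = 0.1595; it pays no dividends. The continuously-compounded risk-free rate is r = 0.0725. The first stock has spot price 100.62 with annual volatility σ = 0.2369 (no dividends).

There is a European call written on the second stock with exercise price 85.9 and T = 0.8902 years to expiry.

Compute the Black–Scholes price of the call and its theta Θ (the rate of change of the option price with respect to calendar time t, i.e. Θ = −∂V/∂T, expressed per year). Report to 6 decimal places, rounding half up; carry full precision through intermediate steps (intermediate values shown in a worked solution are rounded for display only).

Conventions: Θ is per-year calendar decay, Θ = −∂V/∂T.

price = 1.533678
Θ = -3.166769

σ√T = 0.1595·√0.8902 = 0.150489
d₁ = (ln(S/K) + (r+σ²/2)T) / (σ√T) = (ln(72.07/85.9) + (0.0725+0.1595²/2)·0.8902) / 0.150489 = (-0.175546 + 0.075863) / 0.150489 = -0.662394
d₂ = d₁ − σ√T = -0.662394 − 0.150489 = -0.812883
e^{−rT} = 0.937499
N(d₁) = 0.253859,  N(d₂) = 0.208142
Call price V = S·N(d₁) − K·e^{−rT}·N(d₂) = 18.295636 − 16.761958 = 1.533678
φ(d₁) = (1/√(2π))·e^{−d₁²/2} = 0.320356
Θ = −S·φ(d₁)·σ/(2√T) − r·K·e^{−rT}·N(d₂) = −1.951527 − 1.215242 = -3.166769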